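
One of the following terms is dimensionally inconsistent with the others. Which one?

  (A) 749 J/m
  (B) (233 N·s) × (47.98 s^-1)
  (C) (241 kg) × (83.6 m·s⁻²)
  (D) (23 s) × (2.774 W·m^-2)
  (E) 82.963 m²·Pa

(D)

Work out the base dimensions of each:
  (A) J·m⁻¹ = N·m·m⁻¹ = kg·m·s⁻²
  (B) [kg·m·s⁻¹] · [s⁻¹] = kg·m·s⁻²
  (C) [kg] · [m·s⁻²] = kg·m·s⁻²
  (D) [s] · [kg·s⁻³] = kg·s⁻²
  (E) Pa·m² = N·m⁻²·m² = kg·m·s⁻²
All reduce to kg·m·s⁻² except (D), which is kg·s⁻².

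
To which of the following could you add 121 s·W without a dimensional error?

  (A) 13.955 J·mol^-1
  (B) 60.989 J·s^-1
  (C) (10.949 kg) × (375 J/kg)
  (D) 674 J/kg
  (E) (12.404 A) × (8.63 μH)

Reference: W·s = J·s⁻¹·s = kg·m²·s⁻².
Each option:
  (A) J·mol⁻¹ = N·m·mol⁻¹ = kg·m²·s⁻²·mol⁻¹
  (B) J·s⁻¹ = N·m·s⁻¹ = kg·m²·s⁻³
  (C) [kg] · [m²·s⁻²] = kg·m²·s⁻²  ← same
  (D) J·kg⁻¹ = N·m·kg⁻¹ = m²·s⁻²
  (E) [A] · [kg·m²·s⁻²·A⁻²] = kg·m²·s⁻²·A⁻¹
Only (C) matches kg·m²·s⁻².

(C)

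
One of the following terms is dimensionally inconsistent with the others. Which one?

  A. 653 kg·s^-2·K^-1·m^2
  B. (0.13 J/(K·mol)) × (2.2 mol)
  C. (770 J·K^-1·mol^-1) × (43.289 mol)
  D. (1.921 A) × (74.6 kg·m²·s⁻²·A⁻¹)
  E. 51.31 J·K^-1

Reduce each to base SI dimensions:
  A. kg·m²·s⁻²·K⁻¹
  B. [kg·m²·s⁻²·K⁻¹·mol⁻¹] · [mol] = kg·m²·s⁻²·K⁻¹
  C. [kg·m²·s⁻²·K⁻¹·mol⁻¹] · [mol] = kg·m²·s⁻²·K⁻¹
  D. [A] · [kg·m²·s⁻²·A⁻¹] = kg·m²·s⁻²
  E. J·K⁻¹ = N·m·K⁻¹ = kg·m²·s⁻²·K⁻¹
All reduce to kg·m²·s⁻²·K⁻¹ except D., which is kg·m²·s⁻².

D.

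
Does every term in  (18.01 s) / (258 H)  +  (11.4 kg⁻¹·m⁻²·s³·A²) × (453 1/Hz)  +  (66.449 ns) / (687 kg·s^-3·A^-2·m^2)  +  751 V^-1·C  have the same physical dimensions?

Work out the base dimensions of each:
  (18.01 s) / (258 H):  [s] / [kg·m²·s⁻²·A⁻²] = kg⁻¹·m⁻²·s³·A²
  (11.4 kg⁻¹·m⁻²·s³·A²) × (453 1/Hz):  [kg⁻¹·m⁻²·s³·A²] · [s] = kg⁻¹·m⁻²·s⁴·A²
  (66.449 ns) / (687 kg·s^-3·A^-2·m^2):  [s] / [kg·m²·s⁻³·A⁻²] = kg⁻¹·m⁻²·s⁴·A²
  751 V^-1·C:  C·V⁻¹ = s·A·(J·C⁻¹)⁻¹ = kg⁻¹·m⁻²·s⁴·A²
The terms do not share a single dimension (kg⁻¹·m⁻²·s³·A² vs kg⁻¹·m⁻²·s⁴·A²).

No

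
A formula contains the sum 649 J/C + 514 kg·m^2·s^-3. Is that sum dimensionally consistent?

No

Expand each in SI base units:
  649 J/C:  J·C⁻¹ = N·m·(s·A)⁻¹ = kg·m²·s⁻³·A⁻¹
  514 kg·m^2·s^-3:  kg·m²·s⁻³
kg·m²·s⁻³·A⁻¹ ≠ kg·m²·s⁻³, so they cannot be added.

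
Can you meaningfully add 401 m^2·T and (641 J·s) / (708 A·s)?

Yes

In SI base units:
  401 m^2·T:  T·m² = Wb·m⁻²·m² = kg·m²·s⁻²·A⁻¹
  (641 J·s) / (708 A·s):  [kg·m²·s⁻¹] / [s·A] = kg·m²·s⁻²·A⁻¹
Both are kg·m²·s⁻²·A⁻¹, so they have the same dimensions and can be added.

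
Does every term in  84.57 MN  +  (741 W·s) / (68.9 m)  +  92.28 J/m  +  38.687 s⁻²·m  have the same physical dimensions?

No

Work out the base dimensions of each:
  84.57 MN:  N = kg·m·s⁻²
  (741 W·s) / (68.9 m):  [kg·m²·s⁻²] / [m] = kg·m·s⁻²
  92.28 J/m:  J·m⁻¹ = N·m·m⁻¹ = kg·m·s⁻²
  38.687 s⁻²·m:  m·s⁻²
The terms do not share a single dimension (kg·m·s⁻² vs m·s⁻²).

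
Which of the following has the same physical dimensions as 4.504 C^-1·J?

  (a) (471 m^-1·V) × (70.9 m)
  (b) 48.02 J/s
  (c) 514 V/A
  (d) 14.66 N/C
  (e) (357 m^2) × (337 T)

Reference: J·C⁻¹ = N·m·(s·A)⁻¹ = kg·m²·s⁻³·A⁻¹.
Each option:
  (a) [kg·m·s⁻³·A⁻¹] · [m] = kg·m²·s⁻³·A⁻¹  ← same
  (b) J·s⁻¹ = N·m·s⁻¹ = kg·m²·s⁻³
  (c) V·A⁻¹ = J·C⁻¹·A⁻¹ = kg·m²·s⁻³·A⁻²
  (d) N·C⁻¹ = kg·m·s⁻²·(s·A)⁻¹ = kg·m·s⁻³·A⁻¹
  (e) [m²] · [kg·s⁻²·A⁻¹] = kg·m²·s⁻²·A⁻¹
Only (a) matches kg·m²·s⁻³·A⁻¹.

(a)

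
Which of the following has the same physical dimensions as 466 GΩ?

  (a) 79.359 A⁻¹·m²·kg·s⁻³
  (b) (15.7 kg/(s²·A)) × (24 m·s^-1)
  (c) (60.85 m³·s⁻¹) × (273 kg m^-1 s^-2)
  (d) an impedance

Reference: Ω = V·A⁻¹ = kg·m²·s⁻³·A⁻².
Each option:
  (a) kg·m²·s⁻³·A⁻¹
  (b) [kg·s⁻²·A⁻¹] · [m·s⁻¹] = kg·m·s⁻³·A⁻¹
  (c) [m³·s⁻¹] · [kg·m⁻¹·s⁻²] = kg·m²·s⁻³
  (d) [impedance] = kg·m²·s⁻³·A⁻²  ← same
Only (d) matches kg·m²·s⁻³·A⁻².

(d)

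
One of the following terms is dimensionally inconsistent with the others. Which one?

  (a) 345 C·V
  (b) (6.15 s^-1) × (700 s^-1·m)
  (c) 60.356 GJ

Expand each in SI base units:
  (a) C·V = s·A·J·C⁻¹ = kg·m²·s⁻²
  (b) [s⁻¹] · [m·s⁻¹] = m·s⁻²
  (c) J = N·m = kg·m²·s⁻²
All reduce to kg·m²·s⁻² except (b), which is m·s⁻².

(b)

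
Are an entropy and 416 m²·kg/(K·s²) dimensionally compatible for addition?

Reduce each to base SI dimensions:
  an entropy:  [entropy] = kg·m²·s⁻²·K⁻¹
  416 m²·kg/(K·s²):  kg·m²·s⁻²·K⁻¹
Both are kg·m²·s⁻²·K⁻¹, so they have the same dimensions and can be added.

Yes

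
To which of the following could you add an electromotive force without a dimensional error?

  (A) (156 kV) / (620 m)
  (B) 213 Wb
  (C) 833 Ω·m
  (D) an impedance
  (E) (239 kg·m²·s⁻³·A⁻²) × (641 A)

(E)

Reference: [electromotive force] = kg·m²·s⁻³·A⁻¹.
Each option:
  (A) [kg·m²·s⁻³·A⁻¹] / [m] = kg·m·s⁻³·A⁻¹
  (B) Wb = V·s = kg·m²·s⁻²·A⁻¹
  (C) Ω·m = V·A⁻¹·m = kg·m³·s⁻³·A⁻²
  (D) [impedance] = kg·m²·s⁻³·A⁻²
  (E) [kg·m²·s⁻³·A⁻²] · [A] = kg·m²·s⁻³·A⁻¹  ← same
Only (E) matches kg·m²·s⁻³·A⁻¹.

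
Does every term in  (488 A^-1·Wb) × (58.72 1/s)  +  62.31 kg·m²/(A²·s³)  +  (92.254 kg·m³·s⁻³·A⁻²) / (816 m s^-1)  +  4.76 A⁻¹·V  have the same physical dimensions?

No

In SI base units:
  (488 A^-1·Wb) × (58.72 1/s):  [kg·m²·s⁻²·A⁻²] · [s⁻¹] = kg·m²·s⁻³·A⁻²
  62.31 kg·m²/(A²·s³):  kg·m²·s⁻³·A⁻²
  (92.254 kg·m³·s⁻³·A⁻²) / (816 m s^-1):  [kg·m³·s⁻³·A⁻²] / [m·s⁻¹] = kg·m²·s⁻²·A⁻²
  4.76 A⁻¹·V:  V·A⁻¹ = J·C⁻¹·A⁻¹ = kg·m²·s⁻³·A⁻²
The terms do not share a single dimension (kg·m²·s⁻²·A⁻² vs kg·m²·s⁻³·A⁻²).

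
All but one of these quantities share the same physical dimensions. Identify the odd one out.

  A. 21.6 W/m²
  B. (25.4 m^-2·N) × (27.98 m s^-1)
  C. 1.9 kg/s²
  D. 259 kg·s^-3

C.

Reduce each to base SI dimensions:
  A. W·m⁻² = J·s⁻¹·m⁻² = kg·s⁻³
  B. [kg·m⁻¹·s⁻²] · [m·s⁻¹] = kg·s⁻³
  C. kg·s⁻²
  D. kg·s⁻³
All reduce to kg·s⁻³ except C., which is kg·s⁻².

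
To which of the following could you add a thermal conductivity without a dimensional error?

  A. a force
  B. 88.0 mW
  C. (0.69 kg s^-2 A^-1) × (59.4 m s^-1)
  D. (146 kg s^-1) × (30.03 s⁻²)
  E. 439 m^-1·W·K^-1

E.

Reference: [thermal conductivity] = kg·m·s⁻³·K⁻¹.
Each option:
  A. [force] = kg·m·s⁻²
  B. W = J·s⁻¹ = kg·m²·s⁻³
  C. [kg·s⁻²·A⁻¹] · [m·s⁻¹] = kg·m·s⁻³·A⁻¹
  D. [kg·s⁻¹] · [s⁻²] = kg·s⁻³
  E. W·m⁻¹·K⁻¹ = J·s⁻¹·m⁻¹·K⁻¹ = kg·m·s⁻³·K⁻¹  ← same
Only E. matches kg·m·s⁻³·K⁻¹.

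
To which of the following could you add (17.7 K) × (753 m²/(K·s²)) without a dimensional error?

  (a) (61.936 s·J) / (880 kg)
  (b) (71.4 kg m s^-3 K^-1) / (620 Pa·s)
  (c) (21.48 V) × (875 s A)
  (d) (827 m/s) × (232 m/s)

(d)

Reference: [K] · [m²·s⁻²·K⁻¹] = m²·s⁻².
Each option:
  (a) [kg·m²·s⁻¹] / [kg] = m²·s⁻¹
  (b) [kg·m·s⁻³·K⁻¹] / [kg·m⁻¹·s⁻¹] = m²·s⁻²·K⁻¹
  (c) [kg·m²·s⁻³·A⁻¹] · [s·A] = kg·m²·s⁻²
  (d) [m·s⁻¹] · [m·s⁻¹] = m²·s⁻²  ← same
Only (d) matches m²·s⁻².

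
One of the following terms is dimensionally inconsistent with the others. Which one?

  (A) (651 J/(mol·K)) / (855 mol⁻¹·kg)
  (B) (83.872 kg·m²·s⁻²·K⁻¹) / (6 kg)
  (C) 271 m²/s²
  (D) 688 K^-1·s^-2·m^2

(C)

Work out the base dimensions of each:
  (A) [kg·m²·s⁻²·K⁻¹·mol⁻¹] / [kg·mol⁻¹] = m²·s⁻²·K⁻¹
  (B) [kg·m²·s⁻²·K⁻¹] / [kg] = m²·s⁻²·K⁻¹
  (C) m²·s⁻²
  (D) m²·s⁻²·K⁻¹
All reduce to m²·s⁻²·K⁻¹ except (C), which is m²·s⁻².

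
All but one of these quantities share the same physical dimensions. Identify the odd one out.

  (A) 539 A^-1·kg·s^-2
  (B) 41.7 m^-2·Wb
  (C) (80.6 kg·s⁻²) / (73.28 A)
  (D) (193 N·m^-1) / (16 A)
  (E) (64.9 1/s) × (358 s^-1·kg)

(E)

Work out the base dimensions of each:
  (A) kg·s⁻²·A⁻¹
  (B) Wb·m⁻² = V·s·m⁻² = kg·s⁻²·A⁻¹
  (C) [kg·s⁻²] / [A] = kg·s⁻²·A⁻¹
  (D) [kg·s⁻²] / [A] = kg·s⁻²·A⁻¹
  (E) [s⁻¹] · [kg·s⁻¹] = kg·s⁻²
All reduce to kg·s⁻²·A⁻¹ except (E), which is kg·s⁻².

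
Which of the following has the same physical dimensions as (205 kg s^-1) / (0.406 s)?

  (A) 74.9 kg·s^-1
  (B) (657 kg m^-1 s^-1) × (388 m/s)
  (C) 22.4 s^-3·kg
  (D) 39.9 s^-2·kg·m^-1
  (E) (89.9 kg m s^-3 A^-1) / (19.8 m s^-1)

(B)

Reference: [kg·s⁻¹] / [s] = kg·s⁻².
Each option:
  (A) kg·s⁻¹
  (B) [kg·m⁻¹·s⁻¹] · [m·s⁻¹] = kg·s⁻²  ← same
  (C) kg·s⁻³
  (D) kg·m⁻¹·s⁻²
  (E) [kg·m·s⁻³·A⁻¹] / [m·s⁻¹] = kg·s⁻²·A⁻¹
Only (B) matches kg·s⁻².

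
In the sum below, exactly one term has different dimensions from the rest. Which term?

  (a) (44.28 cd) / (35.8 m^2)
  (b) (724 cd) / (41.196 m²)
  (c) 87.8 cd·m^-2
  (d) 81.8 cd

(d)

Expand each in SI base units:
  (a) [cd] / [m²] = m⁻²·cd
  (b) [cd] / [m²] = m⁻²·cd
  (c) cd·m⁻² = m⁻²·cd
  (d) cd
All reduce to m⁻²·cd except (d), which is cd.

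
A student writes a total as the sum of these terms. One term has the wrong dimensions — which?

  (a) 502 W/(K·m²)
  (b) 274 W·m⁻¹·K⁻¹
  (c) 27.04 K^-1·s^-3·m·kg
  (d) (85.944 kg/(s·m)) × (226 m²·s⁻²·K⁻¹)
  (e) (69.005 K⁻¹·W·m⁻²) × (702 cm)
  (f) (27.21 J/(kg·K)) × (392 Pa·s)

(a)

Expand each in SI base units:
  (a) W·m⁻²·K⁻¹ = J·s⁻¹·m⁻²·K⁻¹ = kg·s⁻³·K⁻¹
  (b) W·m⁻¹·K⁻¹ = J·s⁻¹·m⁻¹·K⁻¹ = kg·m·s⁻³·K⁻¹
  (c) kg·m·s⁻³·K⁻¹
  (d) [kg·m⁻¹·s⁻¹] · [m²·s⁻²·K⁻¹] = kg·m·s⁻³·K⁻¹
  (e) [kg·s⁻³·K⁻¹] · [m] = kg·m·s⁻³·K⁻¹
  (f) [m²·s⁻²·K⁻¹] · [kg·m⁻¹·s⁻¹] = kg·m·s⁻³·K⁻¹
All reduce to kg·m·s⁻³·K⁻¹ except (a), which is kg·s⁻³·K⁻¹.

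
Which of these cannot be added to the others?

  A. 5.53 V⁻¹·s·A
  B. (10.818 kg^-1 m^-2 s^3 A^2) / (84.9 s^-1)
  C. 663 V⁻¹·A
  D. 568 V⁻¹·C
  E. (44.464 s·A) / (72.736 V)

C.

Reduce each to base SI dimensions:
  A. A·s·V⁻¹ = A·s·(J·C⁻¹)⁻¹ = kg⁻¹·m⁻²·s⁴·A²
  B. [kg⁻¹·m⁻²·s³·A²] / [s⁻¹] = kg⁻¹·m⁻²·s⁴·A²
  C. A·V⁻¹ = A·(J·C⁻¹)⁻¹ = kg⁻¹·m⁻²·s³·A²
  D. C·V⁻¹ = s·A·(J·C⁻¹)⁻¹ = kg⁻¹·m⁻²·s⁴·A²
  E. [s·A] / [kg·m²·s⁻³·A⁻¹] = kg⁻¹·m⁻²·s⁴·A²
All reduce to kg⁻¹·m⁻²·s⁴·A² except C., which is kg⁻¹·m⁻²·s³·A².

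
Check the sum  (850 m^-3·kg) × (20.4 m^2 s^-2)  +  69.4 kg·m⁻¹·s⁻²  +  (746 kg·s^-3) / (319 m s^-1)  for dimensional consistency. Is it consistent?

Dimensions:
  (850 m^-3·kg) × (20.4 m^2 s^-2):  [kg·m⁻³] · [m²·s⁻²] = kg·m⁻¹·s⁻²
  69.4 kg·m⁻¹·s⁻²:  kg·m⁻¹·s⁻²
  (746 kg·s^-3) / (319 m s^-1):  [kg·s⁻³] / [m·s⁻¹] = kg·m⁻¹·s⁻²
Every term reduces to kg·m⁻¹·s⁻².

Yes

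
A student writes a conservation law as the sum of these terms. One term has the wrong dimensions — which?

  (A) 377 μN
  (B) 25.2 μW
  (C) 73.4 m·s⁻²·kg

(B)

In SI base units:
  (A) N = kg·m·s⁻²
  (B) W = J·s⁻¹ = kg·m²·s⁻³
  (C) kg·m·s⁻²
All reduce to kg·m·s⁻² except (B), which is kg·m²·s⁻³.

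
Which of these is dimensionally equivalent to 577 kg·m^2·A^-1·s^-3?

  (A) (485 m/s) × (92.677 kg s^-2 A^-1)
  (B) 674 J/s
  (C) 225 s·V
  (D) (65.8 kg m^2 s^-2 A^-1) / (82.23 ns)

Reference: kg·m²·s⁻³·A⁻¹.
Each option:
  (A) [m·s⁻¹] · [kg·s⁻²·A⁻¹] = kg·m·s⁻³·A⁻¹
  (B) J·s⁻¹ = N·m·s⁻¹ = kg·m²·s⁻³
  (C) V·s = J·C⁻¹·s = kg·m²·s⁻²·A⁻¹
  (D) [kg·m²·s⁻²·A⁻¹] / [s] = kg·m²·s⁻³·A⁻¹  ← same
Only (D) matches kg·m²·s⁻³·A⁻¹.

(D)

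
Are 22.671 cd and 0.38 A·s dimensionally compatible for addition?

Dimensions:
  22.671 cd:  cd
  0.38 A·s:  A·s = s·A
cd ≠ s·A, so they cannot be added.

No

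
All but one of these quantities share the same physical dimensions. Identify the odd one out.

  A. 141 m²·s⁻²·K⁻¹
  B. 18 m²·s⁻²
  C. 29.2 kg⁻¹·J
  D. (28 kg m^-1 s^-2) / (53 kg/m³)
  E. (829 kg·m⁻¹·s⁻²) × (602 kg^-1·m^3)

A.

In SI base units:
  A. m²·s⁻²·K⁻¹
  B. m²·s⁻²
  C. J·kg⁻¹ = N·m·kg⁻¹ = m²·s⁻²
  D. [kg·m⁻¹·s⁻²] / [kg·m⁻³] = m²·s⁻²
  E. [kg·m⁻¹·s⁻²] · [kg⁻¹·m³] = m²·s⁻²
All reduce to m²·s⁻² except A., which is m²·s⁻²·K⁻¹.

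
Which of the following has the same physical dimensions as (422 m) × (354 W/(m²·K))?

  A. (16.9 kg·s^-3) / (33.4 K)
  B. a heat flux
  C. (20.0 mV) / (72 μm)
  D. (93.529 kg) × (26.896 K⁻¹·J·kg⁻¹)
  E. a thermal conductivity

E.

Reference: [m] · [kg·s⁻³·K⁻¹] = kg·m·s⁻³·K⁻¹.
Each option:
  A. [kg·s⁻³] / [K] = kg·s⁻³·K⁻¹
  B. [heat flux] = kg·s⁻³
  C. [kg·m²·s⁻³·A⁻¹] / [m] = kg·m·s⁻³·A⁻¹
  D. [kg] · [m²·s⁻²·K⁻¹] = kg·m²·s⁻²·K⁻¹
  E. [thermal conductivity] = kg·m·s⁻³·K⁻¹  ← same
Only E. matches kg·m·s⁻³·K⁻¹.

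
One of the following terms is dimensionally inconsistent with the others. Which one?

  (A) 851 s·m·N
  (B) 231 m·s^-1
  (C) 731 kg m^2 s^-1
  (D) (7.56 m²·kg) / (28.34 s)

(B)

Work out the base dimensions of each:
  (A) N·m·s = kg·m·s⁻²·m·s = kg·m²·s⁻¹
  (B) m·s⁻¹
  (C) kg·m²·s⁻¹
  (D) [kg·m²] / [s] = kg·m²·s⁻¹
All reduce to kg·m²·s⁻¹ except (B), which is m·s⁻¹.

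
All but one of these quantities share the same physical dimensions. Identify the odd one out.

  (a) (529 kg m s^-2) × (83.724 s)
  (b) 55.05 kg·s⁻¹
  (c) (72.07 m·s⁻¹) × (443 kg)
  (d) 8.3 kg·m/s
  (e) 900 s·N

(b)

Expand each in SI base units:
  (a) [kg·m·s⁻²] · [s] = kg·m·s⁻¹
  (b) kg·s⁻¹
  (c) [m·s⁻¹] · [kg] = kg·m·s⁻¹
  (d) kg·m·s⁻¹
  (e) N·s = kg·m·s⁻²·s = kg·m·s⁻¹
All reduce to kg·m·s⁻¹ except (b), which is kg·s⁻¹.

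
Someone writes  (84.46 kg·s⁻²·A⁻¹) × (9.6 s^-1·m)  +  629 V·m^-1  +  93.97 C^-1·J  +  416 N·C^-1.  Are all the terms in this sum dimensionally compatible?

No

Expand each in SI base units:
  (84.46 kg·s⁻²·A⁻¹) × (9.6 s^-1·m):  [kg·s⁻²·A⁻¹] · [m·s⁻¹] = kg·m·s⁻³·A⁻¹
  629 V·m^-1:  V·m⁻¹ = J·C⁻¹·m⁻¹ = kg·m·s⁻³·A⁻¹
  93.97 C^-1·J:  J·C⁻¹ = N·m·(s·A)⁻¹ = kg·m²·s⁻³·A⁻¹
  416 N·C^-1:  N·C⁻¹ = kg·m·s⁻²·(s·A)⁻¹ = kg·m·s⁻³·A⁻¹
The terms do not share a single dimension (kg·m²·s⁻³·A⁻¹ vs kg·m·s⁻³·A⁻¹).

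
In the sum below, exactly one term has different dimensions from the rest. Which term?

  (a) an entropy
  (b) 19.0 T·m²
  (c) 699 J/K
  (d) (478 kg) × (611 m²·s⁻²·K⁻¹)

In SI base units:
  (a) [entropy] = kg·m²·s⁻²·K⁻¹
  (b) T·m² = Wb·m⁻²·m² = kg·m²·s⁻²·A⁻¹
  (c) J·K⁻¹ = N·m·K⁻¹ = kg·m²·s⁻²·K⁻¹
  (d) [kg] · [m²·s⁻²·K⁻¹] = kg·m²·s⁻²·K⁻¹
All reduce to kg·m²·s⁻²·K⁻¹ except (b), which is kg·m²·s⁻²·A⁻¹.

(b)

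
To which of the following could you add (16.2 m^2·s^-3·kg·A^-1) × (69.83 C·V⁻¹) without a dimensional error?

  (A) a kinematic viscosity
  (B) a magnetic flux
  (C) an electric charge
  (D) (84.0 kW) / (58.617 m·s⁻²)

Reference: [kg·m²·s⁻³·A⁻¹] · [kg⁻¹·m⁻²·s⁴·A²] = s·A.
Each option:
  (A) [kinematic viscosity] = m²·s⁻¹
  (B) [magnetic flux] = kg·m²·s⁻²·A⁻¹
  (C) [electric charge] = s·A  ← same
  (D) [kg·m²·s⁻³] / [m·s⁻²] = kg·m·s⁻¹
Only (C) matches s·A.

(C)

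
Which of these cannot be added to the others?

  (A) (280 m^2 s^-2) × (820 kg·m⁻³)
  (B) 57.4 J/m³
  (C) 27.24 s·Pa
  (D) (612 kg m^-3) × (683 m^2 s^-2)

In SI base units:
  (A) [m²·s⁻²] · [kg·m⁻³] = kg·m⁻¹·s⁻²
  (B) J·m⁻³ = N·m·m⁻³ = kg·m⁻¹·s⁻²
  (C) Pa·s = N·m⁻²·s = kg·m⁻¹·s⁻¹
  (D) [kg·m⁻³] · [m²·s⁻²] = kg·m⁻¹·s⁻²
All reduce to kg·m⁻¹·s⁻² except (C), which is kg·m⁻¹·s⁻¹.

(C)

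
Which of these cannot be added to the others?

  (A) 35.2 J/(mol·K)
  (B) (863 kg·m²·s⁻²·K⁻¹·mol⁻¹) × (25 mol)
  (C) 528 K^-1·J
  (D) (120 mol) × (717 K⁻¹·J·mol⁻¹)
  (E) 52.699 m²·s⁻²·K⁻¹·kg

In SI base units:
  (A) J·mol⁻¹·K⁻¹ = N·m·mol⁻¹·K⁻¹ = kg·m²·s⁻²·K⁻¹·mol⁻¹
  (B) [kg·m²·s⁻²·K⁻¹·mol⁻¹] · [mol] = kg·m²·s⁻²·K⁻¹
  (C) J·K⁻¹ = N·m·K⁻¹ = kg·m²·s⁻²·K⁻¹
  (D) [mol] · [kg·m²·s⁻²·K⁻¹·mol⁻¹] = kg·m²·s⁻²·K⁻¹
  (E) kg·m²·s⁻²·K⁻¹
All reduce to kg·m²·s⁻²·K⁻¹ except (A), which is kg·m²·s⁻²·K⁻¹·mol⁻¹.

(A)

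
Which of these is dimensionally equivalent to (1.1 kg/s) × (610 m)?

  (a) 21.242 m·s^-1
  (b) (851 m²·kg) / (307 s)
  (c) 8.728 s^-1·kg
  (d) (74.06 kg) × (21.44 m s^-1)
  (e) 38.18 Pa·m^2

(d)

Reference: [kg·s⁻¹] · [m] = kg·m·s⁻¹.
Each option:
  (a) m·s⁻¹
  (b) [kg·m²] / [s] = kg·m²·s⁻¹
  (c) kg·s⁻¹
  (d) [kg] · [m·s⁻¹] = kg·m·s⁻¹  ← same
  (e) Pa·m² = N·m⁻²·m² = kg·m·s⁻²
Only (d) matches kg·m·s⁻¹.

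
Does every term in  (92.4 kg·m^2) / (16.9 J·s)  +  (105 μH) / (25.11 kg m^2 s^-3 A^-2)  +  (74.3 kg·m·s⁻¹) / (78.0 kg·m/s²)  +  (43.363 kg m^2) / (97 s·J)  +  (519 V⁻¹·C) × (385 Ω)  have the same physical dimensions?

Work out the base dimensions of each:
  (92.4 kg·m^2) / (16.9 J·s):  [kg·m²] / [kg·m²·s⁻¹] = s
  (105 μH) / (25.11 kg m^2 s^-3 A^-2):  [kg·m²·s⁻²·A⁻²] / [kg·m²·s⁻³·A⁻²] = s
  (74.3 kg·m·s⁻¹) / (78.0 kg·m/s²):  [kg·m·s⁻¹] / [kg·m·s⁻²] = s
  (43.363 kg m^2) / (97 s·J):  [kg·m²] / [kg·m²·s⁻¹] = s
  (519 V⁻¹·C) × (385 Ω):  [kg⁻¹·m⁻²·s⁴·A²] · [kg·m²·s⁻³·A⁻²] = s
Every term reduces to s.

Yes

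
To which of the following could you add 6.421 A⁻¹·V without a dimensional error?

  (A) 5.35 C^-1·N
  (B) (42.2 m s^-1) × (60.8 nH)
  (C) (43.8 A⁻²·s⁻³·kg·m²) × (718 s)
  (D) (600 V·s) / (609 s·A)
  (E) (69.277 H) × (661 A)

Reference: V·A⁻¹ = J·C⁻¹·A⁻¹ = kg·m²·s⁻³·A⁻².
Each option:
  (A) N·C⁻¹ = kg·m·s⁻²·(s·A)⁻¹ = kg·m·s⁻³·A⁻¹
  (B) [m·s⁻¹] · [kg·m²·s⁻²·A⁻²] = kg·m³·s⁻³·A⁻²
  (C) [kg·m²·s⁻³·A⁻²] · [s] = kg·m²·s⁻²·A⁻²
  (D) [kg·m²·s⁻²·A⁻¹] / [s·A] = kg·m²·s⁻³·A⁻²  ← same
  (E) [kg·m²·s⁻²·A⁻²] · [A] = kg·m²·s⁻²·A⁻¹
Only (D) matches kg·m²·s⁻³·A⁻².

(D)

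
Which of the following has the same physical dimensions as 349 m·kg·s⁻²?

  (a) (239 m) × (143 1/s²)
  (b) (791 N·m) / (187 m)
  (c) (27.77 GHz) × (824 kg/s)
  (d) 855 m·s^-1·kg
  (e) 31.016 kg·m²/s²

(b)

Reference: kg·m·s⁻².
Each option:
  (a) [m] · [s⁻²] = m·s⁻²
  (b) [kg·m²·s⁻²] / [m] = kg·m·s⁻²  ← same
  (c) [s⁻¹] · [kg·s⁻¹] = kg·s⁻²
  (d) kg·m·s⁻¹
  (e) kg·m²·s⁻²
Only (b) matches kg·m·s⁻².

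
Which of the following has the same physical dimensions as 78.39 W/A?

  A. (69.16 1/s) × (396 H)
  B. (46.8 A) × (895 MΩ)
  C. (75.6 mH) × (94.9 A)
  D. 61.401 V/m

Reference: W·A⁻¹ = J·s⁻¹·A⁻¹ = kg·m²·s⁻³·A⁻¹.
Each option:
  A. [s⁻¹] · [kg·m²·s⁻²·A⁻²] = kg·m²·s⁻³·A⁻²
  B. [A] · [kg·m²·s⁻³·A⁻²] = kg·m²·s⁻³·A⁻¹  ← same
  C. [kg·m²·s⁻²·A⁻²] · [A] = kg·m²·s⁻²·A⁻¹
  D. V·m⁻¹ = J·C⁻¹·m⁻¹ = kg·m·s⁻³·A⁻¹
Only B. matches kg·m²·s⁻³·A⁻¹.

B.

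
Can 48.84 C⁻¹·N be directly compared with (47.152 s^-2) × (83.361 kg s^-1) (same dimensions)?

In SI base units:
  48.84 C⁻¹·N:  N·C⁻¹ = kg·m·s⁻²·(s·A)⁻¹ = kg·m·s⁻³·A⁻¹
  (47.152 s^-2) × (83.361 kg s^-1):  [s⁻²] · [kg·s⁻¹] = kg·s⁻³
kg·m·s⁻³·A⁻¹ ≠ kg·s⁻³, so they cannot be added.

No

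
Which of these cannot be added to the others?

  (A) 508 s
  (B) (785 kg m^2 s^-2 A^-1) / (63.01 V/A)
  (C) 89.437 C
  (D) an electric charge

Work out the base dimensions of each:
  (A) s
  (B) [kg·m²·s⁻²·A⁻¹] / [kg·m²·s⁻³·A⁻²] = s·A
  (C) C = s·A
  (D) [electric charge] = s·A
All reduce to s·A except (A), which is s.

(A)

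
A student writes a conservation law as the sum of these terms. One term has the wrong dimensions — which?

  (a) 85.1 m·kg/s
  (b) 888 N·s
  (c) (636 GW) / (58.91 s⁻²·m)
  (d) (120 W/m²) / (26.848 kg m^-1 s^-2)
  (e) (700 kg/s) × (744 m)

Expand each in SI base units:
  (a) kg·m·s⁻¹
  (b) N·s = kg·m·s⁻²·s = kg·m·s⁻¹
  (c) [kg·m²·s⁻³] / [m·s⁻²] = kg·m·s⁻¹
  (d) [kg·s⁻³] / [kg·m⁻¹·s⁻²] = m·s⁻¹
  (e) [kg·s⁻¹] · [m] = kg·m·s⁻¹
All reduce to kg·m·s⁻¹ except (d), which is m·s⁻¹.

(d)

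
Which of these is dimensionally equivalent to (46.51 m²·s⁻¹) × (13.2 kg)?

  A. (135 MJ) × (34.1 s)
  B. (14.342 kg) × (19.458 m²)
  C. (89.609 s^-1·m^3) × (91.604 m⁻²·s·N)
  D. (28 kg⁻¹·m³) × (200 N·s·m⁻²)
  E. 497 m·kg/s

A.

Reference: [m²·s⁻¹] · [kg] = kg·m²·s⁻¹.
Each option:
  A. [kg·m²·s⁻²] · [s] = kg·m²·s⁻¹  ← same
  B. [kg] · [m²] = kg·m²
  C. [m³·s⁻¹] · [kg·m⁻¹·s⁻¹] = kg·m²·s⁻²
  D. [kg⁻¹·m³] · [kg·m⁻¹·s⁻¹] = m²·s⁻¹
  E. kg·m·s⁻¹
Only A. matches kg·m²·s⁻¹.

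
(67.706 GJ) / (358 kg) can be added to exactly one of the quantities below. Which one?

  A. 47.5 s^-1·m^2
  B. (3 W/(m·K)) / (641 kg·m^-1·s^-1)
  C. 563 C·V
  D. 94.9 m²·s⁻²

D.

Reference: [kg·m²·s⁻²] / [kg] = m²·s⁻².
Each option:
  A. m²·s⁻¹
  B. [kg·m·s⁻³·K⁻¹] / [kg·m⁻¹·s⁻¹] = m²·s⁻²·K⁻¹
  C. C·V = s·A·J·C⁻¹ = kg·m²·s⁻²
  D. m²·s⁻²  ← same
Only D. matches m²·s⁻².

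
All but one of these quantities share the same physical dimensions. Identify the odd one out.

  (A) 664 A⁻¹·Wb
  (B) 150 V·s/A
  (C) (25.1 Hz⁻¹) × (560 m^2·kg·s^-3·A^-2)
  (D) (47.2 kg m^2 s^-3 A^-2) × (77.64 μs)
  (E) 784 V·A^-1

Expand each in SI base units:
  (A) Wb·A⁻¹ = V·s·A⁻¹ = kg·m²·s⁻²·A⁻²
  (B) V·s·A⁻¹ = J·C⁻¹·s·A⁻¹ = kg·m²·s⁻²·A⁻²
  (C) [s] · [kg·m²·s⁻³·A⁻²] = kg·m²·s⁻²·A⁻²
  (D) [kg·m²·s⁻³·A⁻²] · [s] = kg·m²·s⁻²·A⁻²
  (E) V·A⁻¹ = J·C⁻¹·A⁻¹ = kg·m²·s⁻³·A⁻²
All reduce to kg·m²·s⁻²·A⁻² except (E), which is kg·m²·s⁻³·A⁻².

(E)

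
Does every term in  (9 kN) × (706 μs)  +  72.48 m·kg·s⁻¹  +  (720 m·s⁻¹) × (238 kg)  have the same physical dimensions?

Work out the base dimensions of each:
  (9 kN) × (706 μs):  [kg·m·s⁻²] · [s] = kg·m·s⁻¹
  72.48 m·kg·s⁻¹:  kg·m·s⁻¹
  (720 m·s⁻¹) × (238 kg):  [m·s⁻¹] · [kg] = kg·m·s⁻¹
Every term reduces to kg·m·s⁻¹.

Yes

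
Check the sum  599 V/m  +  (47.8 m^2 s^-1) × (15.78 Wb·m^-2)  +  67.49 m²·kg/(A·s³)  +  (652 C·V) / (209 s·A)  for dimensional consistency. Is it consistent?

No

Work out the base dimensions of each:
  599 V/m:  V·m⁻¹ = J·C⁻¹·m⁻¹ = kg·m·s⁻³·A⁻¹
  (47.8 m^2 s^-1) × (15.78 Wb·m^-2):  [m²·s⁻¹] · [kg·s⁻²·A⁻¹] = kg·m²·s⁻³·A⁻¹
  67.49 m²·kg/(A·s³):  kg·m²·s⁻³·A⁻¹
  (652 C·V) / (209 s·A):  [kg·m²·s⁻²] / [s·A] = kg·m²·s⁻³·A⁻¹
The terms do not share a single dimension (kg·m²·s⁻³·A⁻¹ vs kg·m·s⁻³·A⁻¹).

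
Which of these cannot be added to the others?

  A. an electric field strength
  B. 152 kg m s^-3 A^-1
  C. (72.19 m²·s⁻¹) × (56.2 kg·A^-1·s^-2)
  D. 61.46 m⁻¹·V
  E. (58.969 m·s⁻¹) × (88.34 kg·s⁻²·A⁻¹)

C.

Work out the base dimensions of each:
  A. [electric field strength] = kg·m·s⁻³·A⁻¹
  B. kg·m·s⁻³·A⁻¹
  C. [m²·s⁻¹] · [kg·s⁻²·A⁻¹] = kg·m²·s⁻³·A⁻¹
  D. V·m⁻¹ = J·C⁻¹·m⁻¹ = kg·m·s⁻³·A⁻¹
  E. [m·s⁻¹] · [kg·s⁻²·A⁻¹] = kg·m·s⁻³·A⁻¹
All reduce to kg·m·s⁻³·A⁻¹ except C., which is kg·m²·s⁻³·A⁻¹.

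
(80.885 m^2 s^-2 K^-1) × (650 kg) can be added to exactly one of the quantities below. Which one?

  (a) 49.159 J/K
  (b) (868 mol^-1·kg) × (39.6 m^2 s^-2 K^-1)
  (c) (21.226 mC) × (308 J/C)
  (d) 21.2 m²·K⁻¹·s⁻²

(a)

Reference: [m²·s⁻²·K⁻¹] · [kg] = kg·m²·s⁻²·K⁻¹.
Each option:
  (a) J·K⁻¹ = N·m·K⁻¹ = kg·m²·s⁻²·K⁻¹  ← same
  (b) [kg·mol⁻¹] · [m²·s⁻²·K⁻¹] = kg·m²·s⁻²·K⁻¹·mol⁻¹
  (c) [s·A] · [kg·m²·s⁻³·A⁻¹] = kg·m²·s⁻²
  (d) m²·s⁻²·K⁻¹
Only (a) matches kg·m²·s⁻²·K⁻¹.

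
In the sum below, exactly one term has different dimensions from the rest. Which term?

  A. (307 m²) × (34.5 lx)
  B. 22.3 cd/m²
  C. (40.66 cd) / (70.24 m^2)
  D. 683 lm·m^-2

A.

Reduce each to base SI dimensions:
  A. [m²] · [m⁻²·cd] = cd
  B. cd·m⁻² = m⁻²·cd
  C. [cd] / [m²] = m⁻²·cd
  D. lm·m⁻² = cd·m⁻² = m⁻²·cd
All reduce to m⁻²·cd except A., which is cd.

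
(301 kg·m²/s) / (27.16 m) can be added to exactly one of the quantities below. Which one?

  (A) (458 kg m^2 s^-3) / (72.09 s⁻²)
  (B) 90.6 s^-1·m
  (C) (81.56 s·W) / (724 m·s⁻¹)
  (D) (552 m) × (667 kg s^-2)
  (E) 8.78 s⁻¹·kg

Reference: [kg·m²·s⁻¹] / [m] = kg·m·s⁻¹.
Each option:
  (A) [kg·m²·s⁻³] / [s⁻²] = kg·m²·s⁻¹
  (B) m·s⁻¹
  (C) [kg·m²·s⁻²] / [m·s⁻¹] = kg·m·s⁻¹  ← same
  (D) [m] · [kg·s⁻²] = kg·m·s⁻²
  (E) kg·s⁻¹
Only (C) matches kg·m·s⁻¹.

(C)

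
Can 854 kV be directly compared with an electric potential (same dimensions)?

Yes

In SI base units:
  854 kV:  V = J·C⁻¹ = kg·m²·s⁻³·A⁻¹
  an electric potential:  [electric potential] = kg·m²·s⁻³·A⁻¹
Both are kg·m²·s⁻³·A⁻¹, so they have the same dimensions and can be added.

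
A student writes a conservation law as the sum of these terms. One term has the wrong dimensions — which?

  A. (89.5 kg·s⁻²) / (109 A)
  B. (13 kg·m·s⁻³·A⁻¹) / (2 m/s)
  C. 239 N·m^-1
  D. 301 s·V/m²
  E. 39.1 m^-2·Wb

In SI base units:
  A. [kg·s⁻²] / [A] = kg·s⁻²·A⁻¹
  B. [kg·m·s⁻³·A⁻¹] / [m·s⁻¹] = kg·s⁻²·A⁻¹
  C. N·m⁻¹ = kg·m·s⁻²·m⁻¹ = kg·s⁻²
  D. V·s·m⁻² = J·C⁻¹·s·m⁻² = kg·s⁻²·A⁻¹
  E. Wb·m⁻² = V·s·m⁻² = kg·s⁻²·A⁻¹
All reduce to kg·s⁻²·A⁻¹ except C., which is kg·s⁻².

C.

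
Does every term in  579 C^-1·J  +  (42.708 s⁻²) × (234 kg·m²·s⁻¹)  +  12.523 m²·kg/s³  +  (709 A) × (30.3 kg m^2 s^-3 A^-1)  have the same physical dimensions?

No

Work out the base dimensions of each:
  579 C^-1·J:  J·C⁻¹ = N·m·(s·A)⁻¹ = kg·m²·s⁻³·A⁻¹
  (42.708 s⁻²) × (234 kg·m²·s⁻¹):  [s⁻²] · [kg·m²·s⁻¹] = kg·m²·s⁻³
  12.523 m²·kg/s³:  kg·m²·s⁻³
  (709 A) × (30.3 kg m^2 s^-3 A^-1):  [A] · [kg·m²·s⁻³·A⁻¹] = kg·m²·s⁻³
The terms do not share a single dimension (kg·m²·s⁻³ vs kg·m²·s⁻³·A⁻¹).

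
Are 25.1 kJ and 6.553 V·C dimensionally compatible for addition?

Work out the base dimensions of each:
  25.1 kJ:  J = N·m = kg·m²·s⁻²
  6.553 V·C:  C·V = s·A·J·C⁻¹ = kg·m²·s⁻²
Both are kg·m²·s⁻², so they have the same dimensions and can be added.

Yes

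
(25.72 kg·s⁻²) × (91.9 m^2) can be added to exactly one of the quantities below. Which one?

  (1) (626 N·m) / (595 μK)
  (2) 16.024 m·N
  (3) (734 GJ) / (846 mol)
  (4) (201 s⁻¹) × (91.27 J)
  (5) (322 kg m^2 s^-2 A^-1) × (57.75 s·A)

(2)

Reference: [kg·s⁻²] · [m²] = kg·m²·s⁻².
Each option:
  (1) [kg·m²·s⁻²] / [K] = kg·m²·s⁻²·K⁻¹
  (2) N·m = kg·m·s⁻²·m = kg·m²·s⁻²  ← same
  (3) [kg·m²·s⁻²] / [mol] = kg·m²·s⁻²·mol⁻¹
  (4) [s⁻¹] · [kg·m²·s⁻²] = kg·m²·s⁻³
  (5) [kg·m²·s⁻²·A⁻¹] · [s·A] = kg·m²·s⁻¹
Only (2) matches kg·m²·s⁻².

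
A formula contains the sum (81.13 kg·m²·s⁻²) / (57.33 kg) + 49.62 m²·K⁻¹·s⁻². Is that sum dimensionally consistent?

In SI base units:
  (81.13 kg·m²·s⁻²) / (57.33 kg):  [kg·m²·s⁻²] / [kg] = m²·s⁻²
  49.62 m²·K⁻¹·s⁻²:  m²·s⁻²·K⁻¹
m²·s⁻² ≠ m²·s⁻²·K⁻¹, so they cannot be added.

No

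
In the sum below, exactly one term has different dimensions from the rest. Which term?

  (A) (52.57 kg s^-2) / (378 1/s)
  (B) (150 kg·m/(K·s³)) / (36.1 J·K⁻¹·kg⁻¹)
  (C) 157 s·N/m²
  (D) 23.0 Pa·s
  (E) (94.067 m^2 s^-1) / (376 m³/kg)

(A)

In SI base units:
  (A) [kg·s⁻²] / [s⁻¹] = kg·s⁻¹
  (B) [kg·m·s⁻³·K⁻¹] / [m²·s⁻²·K⁻¹] = kg·m⁻¹·s⁻¹
  (C) N·s·m⁻² = kg·m·s⁻²·s·m⁻² = kg·m⁻¹·s⁻¹
  (D) Pa·s = N·m⁻²·s = kg·m⁻¹·s⁻¹
  (E) [m²·s⁻¹] / [kg⁻¹·m³] = kg·m⁻¹·s⁻¹
All reduce to kg·m⁻¹·s⁻¹ except (A), which is kg·s⁻¹.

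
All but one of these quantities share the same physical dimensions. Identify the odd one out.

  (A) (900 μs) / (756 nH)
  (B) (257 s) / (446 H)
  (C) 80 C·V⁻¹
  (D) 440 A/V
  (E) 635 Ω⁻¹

Expand each in SI base units:
  (A) [s] / [kg·m²·s⁻²·A⁻²] = kg⁻¹·m⁻²·s³·A²
  (B) [s] / [kg·m²·s⁻²·A⁻²] = kg⁻¹·m⁻²·s³·A²
  (C) C·V⁻¹ = s·A·(J·C⁻¹)⁻¹ = kg⁻¹·m⁻²·s⁴·A²
  (D) A·V⁻¹ = A·(J·C⁻¹)⁻¹ = kg⁻¹·m⁻²·s³·A²
  (E) Ω⁻¹ = (V·A⁻¹)⁻¹ = kg⁻¹·m⁻²·s³·A²
All reduce to kg⁻¹·m⁻²·s³·A² except (C), which is kg⁻¹·m⁻²·s⁴·A².

(C)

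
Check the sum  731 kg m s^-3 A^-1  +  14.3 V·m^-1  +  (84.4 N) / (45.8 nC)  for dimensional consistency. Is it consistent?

Dimensions:
  731 kg m s^-3 A^-1:  kg·m·s⁻³·A⁻¹
  14.3 V·m^-1:  V·m⁻¹ = J·C⁻¹·m⁻¹ = kg·m·s⁻³·A⁻¹
  (84.4 N) / (45.8 nC):  [kg·m·s⁻²] / [s·A] = kg·m·s⁻³·A⁻¹
Every term reduces to kg·m·s⁻³·A⁻¹.

Yes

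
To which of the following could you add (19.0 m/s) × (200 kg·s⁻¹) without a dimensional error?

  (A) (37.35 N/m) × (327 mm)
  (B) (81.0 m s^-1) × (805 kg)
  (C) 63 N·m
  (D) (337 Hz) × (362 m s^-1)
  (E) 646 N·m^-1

Reference: [m·s⁻¹] · [kg·s⁻¹] = kg·m·s⁻².
Each option:
  (A) [kg·s⁻²] · [m] = kg·m·s⁻²  ← same
  (B) [m·s⁻¹] · [kg] = kg·m·s⁻¹
  (C) N·m = kg·m·s⁻²·m = kg·m²·s⁻²
  (D) [s⁻¹] · [m·s⁻¹] = m·s⁻²
  (E) N·m⁻¹ = kg·m·s⁻²·m⁻¹ = kg·s⁻²
Only (A) matches kg·m·s⁻².

(A)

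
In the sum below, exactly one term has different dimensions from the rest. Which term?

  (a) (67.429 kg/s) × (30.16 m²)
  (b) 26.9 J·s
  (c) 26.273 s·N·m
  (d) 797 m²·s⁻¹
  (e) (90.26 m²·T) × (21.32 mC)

(d)

Work out the base dimensions of each:
  (a) [kg·s⁻¹] · [m²] = kg·m²·s⁻¹
  (b) J·s = N·m·s = kg·m²·s⁻¹
  (c) N·m·s = kg·m·s⁻²·m·s = kg·m²·s⁻¹
  (d) m²·s⁻¹
  (e) [kg·m²·s⁻²·A⁻¹] · [s·A] = kg·m²·s⁻¹
All reduce to kg·m²·s⁻¹ except (d), which is m²·s⁻¹.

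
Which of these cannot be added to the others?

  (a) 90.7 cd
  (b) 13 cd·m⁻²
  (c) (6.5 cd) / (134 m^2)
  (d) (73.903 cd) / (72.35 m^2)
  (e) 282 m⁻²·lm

(a)

Work out the base dimensions of each:
  (a) cd
  (b) cd·m⁻² = m⁻²·cd
  (c) [cd] / [m²] = m⁻²·cd
  (d) [cd] / [m²] = m⁻²·cd
  (e) lm·m⁻² = cd·m⁻² = m⁻²·cd
All reduce to m⁻²·cd except (a), which is cd.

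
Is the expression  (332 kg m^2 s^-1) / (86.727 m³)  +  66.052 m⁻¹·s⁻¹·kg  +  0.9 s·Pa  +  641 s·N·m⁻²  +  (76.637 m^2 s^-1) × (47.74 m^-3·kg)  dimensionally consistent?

Yes

In SI base units:
  (332 kg m^2 s^-1) / (86.727 m³):  [kg·m²·s⁻¹] / [m³] = kg·m⁻¹·s⁻¹
  66.052 m⁻¹·s⁻¹·kg:  kg·m⁻¹·s⁻¹
  0.9 s·Pa:  Pa·s = N·m⁻²·s = kg·m⁻¹·s⁻¹
  641 s·N·m⁻²:  N·s·m⁻² = kg·m·s⁻²·s·m⁻² = kg·m⁻¹·s⁻¹
  (76.637 m^2 s^-1) × (47.74 m^-3·kg):  [m²·s⁻¹] · [kg·m⁻³] = kg·m⁻¹·s⁻¹
Every term reduces to kg·m⁻¹·s⁻¹.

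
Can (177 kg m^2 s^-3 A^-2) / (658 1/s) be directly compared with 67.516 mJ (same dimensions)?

No

In SI base units:
  (177 kg m^2 s^-3 A^-2) / (658 1/s):  [kg·m²·s⁻³·A⁻²] / [s⁻¹] = kg·m²·s⁻²·A⁻²
  67.516 mJ:  J = N·m = kg·m²·s⁻²
kg·m²·s⁻²·A⁻² ≠ kg·m²·s⁻², so they cannot be added.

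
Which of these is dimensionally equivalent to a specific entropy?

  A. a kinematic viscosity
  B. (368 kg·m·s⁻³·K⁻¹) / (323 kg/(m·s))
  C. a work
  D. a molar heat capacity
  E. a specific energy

Reference: [specific entropy] = m²·s⁻²·K⁻¹.
Each option:
  A. [kinematic viscosity] = m²·s⁻¹
  B. [kg·m·s⁻³·K⁻¹] / [kg·m⁻¹·s⁻¹] = m²·s⁻²·K⁻¹  ← same
  C. [work] = kg·m²·s⁻²
  D. [molar heat capacity] = kg·m²·s⁻²·K⁻¹·mol⁻¹
  E. [specific energy] = m²·s⁻²
Only B. matches m²·s⁻²·K⁻¹.

B.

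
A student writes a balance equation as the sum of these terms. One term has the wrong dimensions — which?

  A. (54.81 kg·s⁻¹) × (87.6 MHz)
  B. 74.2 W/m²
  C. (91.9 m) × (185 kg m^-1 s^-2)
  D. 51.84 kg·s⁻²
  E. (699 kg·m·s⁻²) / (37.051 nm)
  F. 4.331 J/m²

Expand each in SI base units:
  A. [kg·s⁻¹] · [s⁻¹] = kg·s⁻²
  B. W·m⁻² = J·s⁻¹·m⁻² = kg·s⁻³
  C. [m] · [kg·m⁻¹·s⁻²] = kg·s⁻²
  D. kg·s⁻²
  E. [kg·m·s⁻²] / [m] = kg·s⁻²
  F. J·m⁻² = N·m·m⁻² = kg·s⁻²
All reduce to kg·s⁻² except B., which is kg·s⁻³.

B.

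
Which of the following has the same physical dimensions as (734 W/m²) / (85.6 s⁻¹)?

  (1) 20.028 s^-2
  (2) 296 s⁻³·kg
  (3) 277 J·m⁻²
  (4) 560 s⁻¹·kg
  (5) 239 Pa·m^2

Reference: [kg·s⁻³] / [s⁻¹] = kg·s⁻².
Each option:
  (1) s⁻²
  (2) kg·s⁻³
  (3) J·m⁻² = N·m·m⁻² = kg·s⁻²  ← same
  (4) kg·s⁻¹
  (5) Pa·m² = N·m⁻²·m² = kg·m·s⁻²
Only (3) matches kg·s⁻².

(3)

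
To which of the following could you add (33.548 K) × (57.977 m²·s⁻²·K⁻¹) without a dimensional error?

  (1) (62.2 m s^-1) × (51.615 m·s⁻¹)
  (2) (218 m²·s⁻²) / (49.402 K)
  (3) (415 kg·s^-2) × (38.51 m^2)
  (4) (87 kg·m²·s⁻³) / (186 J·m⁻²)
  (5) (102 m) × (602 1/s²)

Reference: [K] · [m²·s⁻²·K⁻¹] = m²·s⁻².
Each option:
  (1) [m·s⁻¹] · [m·s⁻¹] = m²·s⁻²  ← same
  (2) [m²·s⁻²] / [K] = m²·s⁻²·K⁻¹
  (3) [kg·s⁻²] · [m²] = kg·m²·s⁻²
  (4) [kg·m²·s⁻³] / [kg·s⁻²] = m²·s⁻¹
  (5) [m] · [s⁻²] = m·s⁻²
Only (1) matches m²·s⁻².

(1)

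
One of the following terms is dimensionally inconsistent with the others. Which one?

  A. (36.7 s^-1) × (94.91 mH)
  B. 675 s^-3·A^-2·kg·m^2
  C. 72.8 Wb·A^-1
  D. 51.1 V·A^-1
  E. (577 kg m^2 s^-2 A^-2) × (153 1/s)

C.

Expand each in SI base units:
  A. [s⁻¹] · [kg·m²·s⁻²·A⁻²] = kg·m²·s⁻³·A⁻²
  B. kg·m²·s⁻³·A⁻²
  C. Wb·A⁻¹ = V·s·A⁻¹ = kg·m²·s⁻²·A⁻²
  D. V·A⁻¹ = J·C⁻¹·A⁻¹ = kg·m²·s⁻³·A⁻²
  E. [kg·m²·s⁻²·A⁻²] · [s⁻¹] = kg·m²·s⁻³·A⁻²
All reduce to kg·m²·s⁻³·A⁻² except C., which is kg·m²·s⁻²·A⁻².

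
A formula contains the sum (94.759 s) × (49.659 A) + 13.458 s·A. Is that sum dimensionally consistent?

Work out the base dimensions of each:
  (94.759 s) × (49.659 A):  [s] · [A] = s·A
  13.458 s·A:  A·s = s·A
Both are s·A, so they have the same dimensions and can be added.

Yes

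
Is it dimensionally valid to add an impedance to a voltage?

No

Dimensions:
  an impedance:  [impedance] = kg·m²·s⁻³·A⁻²
  a voltage:  [voltage] = kg·m²·s⁻³·A⁻¹
kg·m²·s⁻³·A⁻² ≠ kg·m²·s⁻³·A⁻¹, so they cannot be added.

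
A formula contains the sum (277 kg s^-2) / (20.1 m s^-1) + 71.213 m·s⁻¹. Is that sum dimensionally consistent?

Reduce each to base SI dimensions:
  (277 kg s^-2) / (20.1 m s^-1):  [kg·s⁻²] / [m·s⁻¹] = kg·m⁻¹·s⁻¹
  71.213 m·s⁻¹:  m·s⁻¹
kg·m⁻¹·s⁻¹ ≠ m·s⁻¹, so they cannot be added.

No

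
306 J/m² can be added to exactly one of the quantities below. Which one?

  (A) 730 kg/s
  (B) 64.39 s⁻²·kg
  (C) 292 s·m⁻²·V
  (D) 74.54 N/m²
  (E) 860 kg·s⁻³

Reference: J·m⁻² = N·m·m⁻² = kg·s⁻².
Each option:
  (A) kg·s⁻¹
  (B) kg·s⁻²  ← same
  (C) V·s·m⁻² = J·C⁻¹·s·m⁻² = kg·s⁻²·A⁻¹
  (D) N·m⁻² = kg·m·s⁻²·m⁻² = kg·m⁻¹·s⁻²
  (E) kg·s⁻³
Only (B) matches kg·s⁻².

(B)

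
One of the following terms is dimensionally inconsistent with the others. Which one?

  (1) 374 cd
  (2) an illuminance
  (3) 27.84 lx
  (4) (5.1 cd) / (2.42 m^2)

(1)

In SI base units:
  (1) cd
  (2) [illuminance] = m⁻²·cd
  (3) lx = lm·m⁻² = m⁻²·cd
  (4) [cd] / [m²] = m⁻²·cd
All reduce to m⁻²·cd except (1), which is cd.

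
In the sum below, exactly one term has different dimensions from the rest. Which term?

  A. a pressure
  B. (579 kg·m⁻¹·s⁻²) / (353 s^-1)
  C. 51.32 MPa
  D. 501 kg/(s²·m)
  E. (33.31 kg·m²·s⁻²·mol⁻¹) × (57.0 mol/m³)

B.

Dimensions:
  A. [pressure] = kg·m⁻¹·s⁻²
  B. [kg·m⁻¹·s⁻²] / [s⁻¹] = kg·m⁻¹·s⁻¹
  C. Pa = N·m⁻² = kg·m⁻¹·s⁻²
  D. kg·m⁻¹·s⁻²
  E. [kg·m²·s⁻²·mol⁻¹] · [m⁻³·mol] = kg·m⁻¹·s⁻²
All reduce to kg·m⁻¹·s⁻² except B., which is kg·m⁻¹·s⁻¹.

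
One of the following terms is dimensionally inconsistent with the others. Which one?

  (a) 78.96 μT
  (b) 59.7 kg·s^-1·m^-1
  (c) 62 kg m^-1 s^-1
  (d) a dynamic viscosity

(a)

Work out the base dimensions of each:
  (a) T = Wb·m⁻² = kg·s⁻²·A⁻¹
  (b) kg·m⁻¹·s⁻¹
  (c) kg·m⁻¹·s⁻¹
  (d) [dynamic viscosity] = kg·m⁻¹·s⁻¹
All reduce to kg·m⁻¹·s⁻¹ except (a), which is kg·s⁻²·A⁻¹.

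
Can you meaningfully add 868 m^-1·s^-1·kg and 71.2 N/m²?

No

Reduce each to base SI dimensions:
  868 m^-1·s^-1·kg:  kg·m⁻¹·s⁻¹
  71.2 N/m²:  N·m⁻² = kg·m·s⁻²·m⁻² = kg·m⁻¹·s⁻²
kg·m⁻¹·s⁻¹ ≠ kg·m⁻¹·s⁻², so they cannot be added.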